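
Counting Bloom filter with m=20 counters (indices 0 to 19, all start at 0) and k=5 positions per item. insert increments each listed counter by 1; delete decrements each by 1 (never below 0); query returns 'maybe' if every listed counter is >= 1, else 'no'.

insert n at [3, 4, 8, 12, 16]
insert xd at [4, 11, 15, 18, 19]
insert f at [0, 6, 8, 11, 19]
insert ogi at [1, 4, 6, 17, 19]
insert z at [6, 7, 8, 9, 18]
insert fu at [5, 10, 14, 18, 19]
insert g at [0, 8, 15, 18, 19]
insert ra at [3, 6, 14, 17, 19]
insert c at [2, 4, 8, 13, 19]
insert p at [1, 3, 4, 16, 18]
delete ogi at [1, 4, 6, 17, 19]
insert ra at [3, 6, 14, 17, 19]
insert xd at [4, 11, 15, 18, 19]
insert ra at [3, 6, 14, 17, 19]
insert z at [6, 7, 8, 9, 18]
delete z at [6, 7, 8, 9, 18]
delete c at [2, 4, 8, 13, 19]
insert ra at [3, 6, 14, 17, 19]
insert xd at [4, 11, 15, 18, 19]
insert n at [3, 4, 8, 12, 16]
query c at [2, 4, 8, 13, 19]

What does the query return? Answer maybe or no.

Step 1: insert n at [3, 4, 8, 12, 16] -> counters=[0,0,0,1,1,0,0,0,1,0,0,0,1,0,0,0,1,0,0,0]
Step 2: insert xd at [4, 11, 15, 18, 19] -> counters=[0,0,0,1,2,0,0,0,1,0,0,1,1,0,0,1,1,0,1,1]
Step 3: insert f at [0, 6, 8, 11, 19] -> counters=[1,0,0,1,2,0,1,0,2,0,0,2,1,0,0,1,1,0,1,2]
Step 4: insert ogi at [1, 4, 6, 17, 19] -> counters=[1,1,0,1,3,0,2,0,2,0,0,2,1,0,0,1,1,1,1,3]
Step 5: insert z at [6, 7, 8, 9, 18] -> counters=[1,1,0,1,3,0,3,1,3,1,0,2,1,0,0,1,1,1,2,3]
Step 6: insert fu at [5, 10, 14, 18, 19] -> counters=[1,1,0,1,3,1,3,1,3,1,1,2,1,0,1,1,1,1,3,4]
Step 7: insert g at [0, 8, 15, 18, 19] -> counters=[2,1,0,1,3,1,3,1,4,1,1,2,1,0,1,2,1,1,4,5]
Step 8: insert ra at [3, 6, 14, 17, 19] -> counters=[2,1,0,2,3,1,4,1,4,1,1,2,1,0,2,2,1,2,4,6]
Step 9: insert c at [2, 4, 8, 13, 19] -> counters=[2,1,1,2,4,1,4,1,5,1,1,2,1,1,2,2,1,2,4,7]
Step 10: insert p at [1, 3, 4, 16, 18] -> counters=[2,2,1,3,5,1,4,1,5,1,1,2,1,1,2,2,2,2,5,7]
Step 11: delete ogi at [1, 4, 6, 17, 19] -> counters=[2,1,1,3,4,1,3,1,5,1,1,2,1,1,2,2,2,1,5,6]
Step 12: insert ra at [3, 6, 14, 17, 19] -> counters=[2,1,1,4,4,1,4,1,5,1,1,2,1,1,3,2,2,2,5,7]
Step 13: insert xd at [4, 11, 15, 18, 19] -> counters=[2,1,1,4,5,1,4,1,5,1,1,3,1,1,3,3,2,2,6,8]
Step 14: insert ra at [3, 6, 14, 17, 19] -> counters=[2,1,1,5,5,1,5,1,5,1,1,3,1,1,4,3,2,3,6,9]
Step 15: insert z at [6, 7, 8, 9, 18] -> counters=[2,1,1,5,5,1,6,2,6,2,1,3,1,1,4,3,2,3,7,9]
Step 16: delete z at [6, 7, 8, 9, 18] -> counters=[2,1,1,5,5,1,5,1,5,1,1,3,1,1,4,3,2,3,6,9]
Step 17: delete c at [2, 4, 8, 13, 19] -> counters=[2,1,0,5,4,1,5,1,4,1,1,3,1,0,4,3,2,3,6,8]
Step 18: insert ra at [3, 6, 14, 17, 19] -> counters=[2,1,0,6,4,1,6,1,4,1,1,3,1,0,5,3,2,4,6,9]
Step 19: insert xd at [4, 11, 15, 18, 19] -> counters=[2,1,0,6,5,1,6,1,4,1,1,4,1,0,5,4,2,4,7,10]
Step 20: insert n at [3, 4, 8, 12, 16] -> counters=[2,1,0,7,6,1,6,1,5,1,1,4,2,0,5,4,3,4,7,10]
Query c: check counters[2]=0 counters[4]=6 counters[8]=5 counters[13]=0 counters[19]=10 -> no

Answer: no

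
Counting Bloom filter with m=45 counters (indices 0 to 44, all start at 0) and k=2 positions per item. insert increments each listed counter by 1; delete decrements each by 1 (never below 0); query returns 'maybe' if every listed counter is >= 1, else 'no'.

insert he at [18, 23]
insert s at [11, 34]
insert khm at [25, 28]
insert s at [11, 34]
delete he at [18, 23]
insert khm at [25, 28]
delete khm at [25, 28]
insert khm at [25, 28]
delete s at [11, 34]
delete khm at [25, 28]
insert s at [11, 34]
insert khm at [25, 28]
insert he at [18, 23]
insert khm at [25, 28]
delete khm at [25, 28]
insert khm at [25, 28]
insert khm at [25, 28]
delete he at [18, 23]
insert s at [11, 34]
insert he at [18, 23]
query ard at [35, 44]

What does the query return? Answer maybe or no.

Answer: no

Derivation:
Step 1: insert he at [18, 23] -> counters=[0,0,0,0,0,0,0,0,0,0,0,0,0,0,0,0,0,0,1,0,0,0,0,1,0,0,0,0,0,0,0,0,0,0,0,0,0,0,0,0,0,0,0,0,0]
Step 2: insert s at [11, 34] -> counters=[0,0,0,0,0,0,0,0,0,0,0,1,0,0,0,0,0,0,1,0,0,0,0,1,0,0,0,0,0,0,0,0,0,0,1,0,0,0,0,0,0,0,0,0,0]
Step 3: insert khm at [25, 28] -> counters=[0,0,0,0,0,0,0,0,0,0,0,1,0,0,0,0,0,0,1,0,0,0,0,1,0,1,0,0,1,0,0,0,0,0,1,0,0,0,0,0,0,0,0,0,0]
Step 4: insert s at [11, 34] -> counters=[0,0,0,0,0,0,0,0,0,0,0,2,0,0,0,0,0,0,1,0,0,0,0,1,0,1,0,0,1,0,0,0,0,0,2,0,0,0,0,0,0,0,0,0,0]
Step 5: delete he at [18, 23] -> counters=[0,0,0,0,0,0,0,0,0,0,0,2,0,0,0,0,0,0,0,0,0,0,0,0,0,1,0,0,1,0,0,0,0,0,2,0,0,0,0,0,0,0,0,0,0]
Step 6: insert khm at [25, 28] -> counters=[0,0,0,0,0,0,0,0,0,0,0,2,0,0,0,0,0,0,0,0,0,0,0,0,0,2,0,0,2,0,0,0,0,0,2,0,0,0,0,0,0,0,0,0,0]
Step 7: delete khm at [25, 28] -> counters=[0,0,0,0,0,0,0,0,0,0,0,2,0,0,0,0,0,0,0,0,0,0,0,0,0,1,0,0,1,0,0,0,0,0,2,0,0,0,0,0,0,0,0,0,0]
Step 8: insert khm at [25, 28] -> counters=[0,0,0,0,0,0,0,0,0,0,0,2,0,0,0,0,0,0,0,0,0,0,0,0,0,2,0,0,2,0,0,0,0,0,2,0,0,0,0,0,0,0,0,0,0]
Step 9: delete s at [11, 34] -> counters=[0,0,0,0,0,0,0,0,0,0,0,1,0,0,0,0,0,0,0,0,0,0,0,0,0,2,0,0,2,0,0,0,0,0,1,0,0,0,0,0,0,0,0,0,0]
Step 10: delete khm at [25, 28] -> counters=[0,0,0,0,0,0,0,0,0,0,0,1,0,0,0,0,0,0,0,0,0,0,0,0,0,1,0,0,1,0,0,0,0,0,1,0,0,0,0,0,0,0,0,0,0]
Step 11: insert s at [11, 34] -> counters=[0,0,0,0,0,0,0,0,0,0,0,2,0,0,0,0,0,0,0,0,0,0,0,0,0,1,0,0,1,0,0,0,0,0,2,0,0,0,0,0,0,0,0,0,0]
Step 12: insert khm at [25, 28] -> counters=[0,0,0,0,0,0,0,0,0,0,0,2,0,0,0,0,0,0,0,0,0,0,0,0,0,2,0,0,2,0,0,0,0,0,2,0,0,0,0,0,0,0,0,0,0]
Step 13: insert he at [18, 23] -> counters=[0,0,0,0,0,0,0,0,0,0,0,2,0,0,0,0,0,0,1,0,0,0,0,1,0,2,0,0,2,0,0,0,0,0,2,0,0,0,0,0,0,0,0,0,0]
Step 14: insert khm at [25, 28] -> counters=[0,0,0,0,0,0,0,0,0,0,0,2,0,0,0,0,0,0,1,0,0,0,0,1,0,3,0,0,3,0,0,0,0,0,2,0,0,0,0,0,0,0,0,0,0]
Step 15: delete khm at [25, 28] -> counters=[0,0,0,0,0,0,0,0,0,0,0,2,0,0,0,0,0,0,1,0,0,0,0,1,0,2,0,0,2,0,0,0,0,0,2,0,0,0,0,0,0,0,0,0,0]
Step 16: insert khm at [25, 28] -> counters=[0,0,0,0,0,0,0,0,0,0,0,2,0,0,0,0,0,0,1,0,0,0,0,1,0,3,0,0,3,0,0,0,0,0,2,0,0,0,0,0,0,0,0,0,0]
Step 17: insert khm at [25, 28] -> counters=[0,0,0,0,0,0,0,0,0,0,0,2,0,0,0,0,0,0,1,0,0,0,0,1,0,4,0,0,4,0,0,0,0,0,2,0,0,0,0,0,0,0,0,0,0]
Step 18: delete he at [18, 23] -> counters=[0,0,0,0,0,0,0,0,0,0,0,2,0,0,0,0,0,0,0,0,0,0,0,0,0,4,0,0,4,0,0,0,0,0,2,0,0,0,0,0,0,0,0,0,0]
Step 19: insert s at [11, 34] -> counters=[0,0,0,0,0,0,0,0,0,0,0,3,0,0,0,0,0,0,0,0,0,0,0,0,0,4,0,0,4,0,0,0,0,0,3,0,0,0,0,0,0,0,0,0,0]
Step 20: insert he at [18, 23] -> counters=[0,0,0,0,0,0,0,0,0,0,0,3,0,0,0,0,0,0,1,0,0,0,0,1,0,4,0,0,4,0,0,0,0,0,3,0,0,0,0,0,0,0,0,0,0]
Query ard: check counters[35]=0 counters[44]=0 -> no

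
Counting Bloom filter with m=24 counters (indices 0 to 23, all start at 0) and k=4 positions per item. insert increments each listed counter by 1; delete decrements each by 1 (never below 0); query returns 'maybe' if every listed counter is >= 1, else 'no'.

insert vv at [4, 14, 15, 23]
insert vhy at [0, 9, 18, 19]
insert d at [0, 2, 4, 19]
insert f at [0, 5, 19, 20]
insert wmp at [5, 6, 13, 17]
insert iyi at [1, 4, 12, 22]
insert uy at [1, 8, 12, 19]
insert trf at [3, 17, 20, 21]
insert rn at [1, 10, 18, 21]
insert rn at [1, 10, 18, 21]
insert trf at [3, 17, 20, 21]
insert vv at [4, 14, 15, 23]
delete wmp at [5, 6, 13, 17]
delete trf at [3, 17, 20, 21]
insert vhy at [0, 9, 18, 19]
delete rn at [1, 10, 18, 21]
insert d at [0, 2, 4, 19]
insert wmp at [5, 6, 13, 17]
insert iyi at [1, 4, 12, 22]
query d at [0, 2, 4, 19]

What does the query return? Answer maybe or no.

Step 1: insert vv at [4, 14, 15, 23] -> counters=[0,0,0,0,1,0,0,0,0,0,0,0,0,0,1,1,0,0,0,0,0,0,0,1]
Step 2: insert vhy at [0, 9, 18, 19] -> counters=[1,0,0,0,1,0,0,0,0,1,0,0,0,0,1,1,0,0,1,1,0,0,0,1]
Step 3: insert d at [0, 2, 4, 19] -> counters=[2,0,1,0,2,0,0,0,0,1,0,0,0,0,1,1,0,0,1,2,0,0,0,1]
Step 4: insert f at [0, 5, 19, 20] -> counters=[3,0,1,0,2,1,0,0,0,1,0,0,0,0,1,1,0,0,1,3,1,0,0,1]
Step 5: insert wmp at [5, 6, 13, 17] -> counters=[3,0,1,0,2,2,1,0,0,1,0,0,0,1,1,1,0,1,1,3,1,0,0,1]
Step 6: insert iyi at [1, 4, 12, 22] -> counters=[3,1,1,0,3,2,1,0,0,1,0,0,1,1,1,1,0,1,1,3,1,0,1,1]
Step 7: insert uy at [1, 8, 12, 19] -> counters=[3,2,1,0,3,2,1,0,1,1,0,0,2,1,1,1,0,1,1,4,1,0,1,1]
Step 8: insert trf at [3, 17, 20, 21] -> counters=[3,2,1,1,3,2,1,0,1,1,0,0,2,1,1,1,0,2,1,4,2,1,1,1]
Step 9: insert rn at [1, 10, 18, 21] -> counters=[3,3,1,1,3,2,1,0,1,1,1,0,2,1,1,1,0,2,2,4,2,2,1,1]
Step 10: insert rn at [1, 10, 18, 21] -> counters=[3,4,1,1,3,2,1,0,1,1,2,0,2,1,1,1,0,2,3,4,2,3,1,1]
Step 11: insert trf at [3, 17, 20, 21] -> counters=[3,4,1,2,3,2,1,0,1,1,2,0,2,1,1,1,0,3,3,4,3,4,1,1]
Step 12: insert vv at [4, 14, 15, 23] -> counters=[3,4,1,2,4,2,1,0,1,1,2,0,2,1,2,2,0,3,3,4,3,4,1,2]
Step 13: delete wmp at [5, 6, 13, 17] -> counters=[3,4,1,2,4,1,0,0,1,1,2,0,2,0,2,2,0,2,3,4,3,4,1,2]
Step 14: delete trf at [3, 17, 20, 21] -> counters=[3,4,1,1,4,1,0,0,1,1,2,0,2,0,2,2,0,1,3,4,2,3,1,2]
Step 15: insert vhy at [0, 9, 18, 19] -> counters=[4,4,1,1,4,1,0,0,1,2,2,0,2,0,2,2,0,1,4,5,2,3,1,2]
Step 16: delete rn at [1, 10, 18, 21] -> counters=[4,3,1,1,4,1,0,0,1,2,1,0,2,0,2,2,0,1,3,5,2,2,1,2]
Step 17: insert d at [0, 2, 4, 19] -> counters=[5,3,2,1,5,1,0,0,1,2,1,0,2,0,2,2,0,1,3,6,2,2,1,2]
Step 18: insert wmp at [5, 6, 13, 17] -> counters=[5,3,2,1,5,2,1,0,1,2,1,0,2,1,2,2,0,2,3,6,2,2,1,2]
Step 19: insert iyi at [1, 4, 12, 22] -> counters=[5,4,2,1,6,2,1,0,1,2,1,0,3,1,2,2,0,2,3,6,2,2,2,2]
Query d: check counters[0]=5 counters[2]=2 counters[4]=6 counters[19]=6 -> maybe

Answer: maybe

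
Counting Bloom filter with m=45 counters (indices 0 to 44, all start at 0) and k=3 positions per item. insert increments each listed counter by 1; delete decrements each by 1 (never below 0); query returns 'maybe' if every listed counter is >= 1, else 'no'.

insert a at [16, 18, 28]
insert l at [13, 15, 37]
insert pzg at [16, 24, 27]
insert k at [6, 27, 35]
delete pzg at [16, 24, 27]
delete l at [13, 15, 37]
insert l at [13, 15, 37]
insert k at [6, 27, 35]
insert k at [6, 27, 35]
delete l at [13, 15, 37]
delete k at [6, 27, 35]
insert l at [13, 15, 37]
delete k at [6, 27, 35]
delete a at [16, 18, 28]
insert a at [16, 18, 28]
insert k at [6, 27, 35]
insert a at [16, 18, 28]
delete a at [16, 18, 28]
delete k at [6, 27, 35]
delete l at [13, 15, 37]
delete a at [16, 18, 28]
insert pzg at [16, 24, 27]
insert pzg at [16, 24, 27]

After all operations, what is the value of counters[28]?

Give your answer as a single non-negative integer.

Answer: 0

Derivation:
Step 1: insert a at [16, 18, 28] -> counters=[0,0,0,0,0,0,0,0,0,0,0,0,0,0,0,0,1,0,1,0,0,0,0,0,0,0,0,0,1,0,0,0,0,0,0,0,0,0,0,0,0,0,0,0,0]
Step 2: insert l at [13, 15, 37] -> counters=[0,0,0,0,0,0,0,0,0,0,0,0,0,1,0,1,1,0,1,0,0,0,0,0,0,0,0,0,1,0,0,0,0,0,0,0,0,1,0,0,0,0,0,0,0]
Step 3: insert pzg at [16, 24, 27] -> counters=[0,0,0,0,0,0,0,0,0,0,0,0,0,1,0,1,2,0,1,0,0,0,0,0,1,0,0,1,1,0,0,0,0,0,0,0,0,1,0,0,0,0,0,0,0]
Step 4: insert k at [6, 27, 35] -> counters=[0,0,0,0,0,0,1,0,0,0,0,0,0,1,0,1,2,0,1,0,0,0,0,0,1,0,0,2,1,0,0,0,0,0,0,1,0,1,0,0,0,0,0,0,0]
Step 5: delete pzg at [16, 24, 27] -> counters=[0,0,0,0,0,0,1,0,0,0,0,0,0,1,0,1,1,0,1,0,0,0,0,0,0,0,0,1,1,0,0,0,0,0,0,1,0,1,0,0,0,0,0,0,0]
Step 6: delete l at [13, 15, 37] -> counters=[0,0,0,0,0,0,1,0,0,0,0,0,0,0,0,0,1,0,1,0,0,0,0,0,0,0,0,1,1,0,0,0,0,0,0,1,0,0,0,0,0,0,0,0,0]
Step 7: insert l at [13, 15, 37] -> counters=[0,0,0,0,0,0,1,0,0,0,0,0,0,1,0,1,1,0,1,0,0,0,0,0,0,0,0,1,1,0,0,0,0,0,0,1,0,1,0,0,0,0,0,0,0]
Step 8: insert k at [6, 27, 35] -> counters=[0,0,0,0,0,0,2,0,0,0,0,0,0,1,0,1,1,0,1,0,0,0,0,0,0,0,0,2,1,0,0,0,0,0,0,2,0,1,0,0,0,0,0,0,0]
Step 9: insert k at [6, 27, 35] -> counters=[0,0,0,0,0,0,3,0,0,0,0,0,0,1,0,1,1,0,1,0,0,0,0,0,0,0,0,3,1,0,0,0,0,0,0,3,0,1,0,0,0,0,0,0,0]
Step 10: delete l at [13, 15, 37] -> counters=[0,0,0,0,0,0,3,0,0,0,0,0,0,0,0,0,1,0,1,0,0,0,0,0,0,0,0,3,1,0,0,0,0,0,0,3,0,0,0,0,0,0,0,0,0]
Step 11: delete k at [6, 27, 35] -> counters=[0,0,0,0,0,0,2,0,0,0,0,0,0,0,0,0,1,0,1,0,0,0,0,0,0,0,0,2,1,0,0,0,0,0,0,2,0,0,0,0,0,0,0,0,0]
Step 12: insert l at [13, 15, 37] -> counters=[0,0,0,0,0,0,2,0,0,0,0,0,0,1,0,1,1,0,1,0,0,0,0,0,0,0,0,2,1,0,0,0,0,0,0,2,0,1,0,0,0,0,0,0,0]
Step 13: delete k at [6, 27, 35] -> counters=[0,0,0,0,0,0,1,0,0,0,0,0,0,1,0,1,1,0,1,0,0,0,0,0,0,0,0,1,1,0,0,0,0,0,0,1,0,1,0,0,0,0,0,0,0]
Step 14: delete a at [16, 18, 28] -> counters=[0,0,0,0,0,0,1,0,0,0,0,0,0,1,0,1,0,0,0,0,0,0,0,0,0,0,0,1,0,0,0,0,0,0,0,1,0,1,0,0,0,0,0,0,0]
Step 15: insert a at [16, 18, 28] -> counters=[0,0,0,0,0,0,1,0,0,0,0,0,0,1,0,1,1,0,1,0,0,0,0,0,0,0,0,1,1,0,0,0,0,0,0,1,0,1,0,0,0,0,0,0,0]
Step 16: insert k at [6, 27, 35] -> counters=[0,0,0,0,0,0,2,0,0,0,0,0,0,1,0,1,1,0,1,0,0,0,0,0,0,0,0,2,1,0,0,0,0,0,0,2,0,1,0,0,0,0,0,0,0]
Step 17: insert a at [16, 18, 28] -> counters=[0,0,0,0,0,0,2,0,0,0,0,0,0,1,0,1,2,0,2,0,0,0,0,0,0,0,0,2,2,0,0,0,0,0,0,2,0,1,0,0,0,0,0,0,0]
Step 18: delete a at [16, 18, 28] -> counters=[0,0,0,0,0,0,2,0,0,0,0,0,0,1,0,1,1,0,1,0,0,0,0,0,0,0,0,2,1,0,0,0,0,0,0,2,0,1,0,0,0,0,0,0,0]
Step 19: delete k at [6, 27, 35] -> counters=[0,0,0,0,0,0,1,0,0,0,0,0,0,1,0,1,1,0,1,0,0,0,0,0,0,0,0,1,1,0,0,0,0,0,0,1,0,1,0,0,0,0,0,0,0]
Step 20: delete l at [13, 15, 37] -> counters=[0,0,0,0,0,0,1,0,0,0,0,0,0,0,0,0,1,0,1,0,0,0,0,0,0,0,0,1,1,0,0,0,0,0,0,1,0,0,0,0,0,0,0,0,0]
Step 21: delete a at [16, 18, 28] -> counters=[0,0,0,0,0,0,1,0,0,0,0,0,0,0,0,0,0,0,0,0,0,0,0,0,0,0,0,1,0,0,0,0,0,0,0,1,0,0,0,0,0,0,0,0,0]
Step 22: insert pzg at [16, 24, 27] -> counters=[0,0,0,0,0,0,1,0,0,0,0,0,0,0,0,0,1,0,0,0,0,0,0,0,1,0,0,2,0,0,0,0,0,0,0,1,0,0,0,0,0,0,0,0,0]
Step 23: insert pzg at [16, 24, 27] -> counters=[0,0,0,0,0,0,1,0,0,0,0,0,0,0,0,0,2,0,0,0,0,0,0,0,2,0,0,3,0,0,0,0,0,0,0,1,0,0,0,0,0,0,0,0,0]
Final counters=[0,0,0,0,0,0,1,0,0,0,0,0,0,0,0,0,2,0,0,0,0,0,0,0,2,0,0,3,0,0,0,0,0,0,0,1,0,0,0,0,0,0,0,0,0] -> counters[28]=0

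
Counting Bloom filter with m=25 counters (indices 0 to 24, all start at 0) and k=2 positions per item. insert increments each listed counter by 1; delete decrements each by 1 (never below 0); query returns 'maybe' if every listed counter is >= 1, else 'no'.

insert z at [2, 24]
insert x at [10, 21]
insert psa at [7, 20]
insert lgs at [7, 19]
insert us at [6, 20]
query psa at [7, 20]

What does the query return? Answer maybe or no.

Answer: maybe

Derivation:
Step 1: insert z at [2, 24] -> counters=[0,0,1,0,0,0,0,0,0,0,0,0,0,0,0,0,0,0,0,0,0,0,0,0,1]
Step 2: insert x at [10, 21] -> counters=[0,0,1,0,0,0,0,0,0,0,1,0,0,0,0,0,0,0,0,0,0,1,0,0,1]
Step 3: insert psa at [7, 20] -> counters=[0,0,1,0,0,0,0,1,0,0,1,0,0,0,0,0,0,0,0,0,1,1,0,0,1]
Step 4: insert lgs at [7, 19] -> counters=[0,0,1,0,0,0,0,2,0,0,1,0,0,0,0,0,0,0,0,1,1,1,0,0,1]
Step 5: insert us at [6, 20] -> counters=[0,0,1,0,0,0,1,2,0,0,1,0,0,0,0,0,0,0,0,1,2,1,0,0,1]
Query psa: check counters[7]=2 counters[20]=2 -> maybe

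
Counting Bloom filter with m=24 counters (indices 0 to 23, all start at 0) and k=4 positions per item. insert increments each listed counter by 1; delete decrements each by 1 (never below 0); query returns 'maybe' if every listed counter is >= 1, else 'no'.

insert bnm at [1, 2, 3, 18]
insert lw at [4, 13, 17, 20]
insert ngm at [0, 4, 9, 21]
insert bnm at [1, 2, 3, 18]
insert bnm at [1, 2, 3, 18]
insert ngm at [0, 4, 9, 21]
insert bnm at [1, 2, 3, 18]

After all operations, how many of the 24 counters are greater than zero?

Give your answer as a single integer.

Answer: 11

Derivation:
Step 1: insert bnm at [1, 2, 3, 18] -> counters=[0,1,1,1,0,0,0,0,0,0,0,0,0,0,0,0,0,0,1,0,0,0,0,0]
Step 2: insert lw at [4, 13, 17, 20] -> counters=[0,1,1,1,1,0,0,0,0,0,0,0,0,1,0,0,0,1,1,0,1,0,0,0]
Step 3: insert ngm at [0, 4, 9, 21] -> counters=[1,1,1,1,2,0,0,0,0,1,0,0,0,1,0,0,0,1,1,0,1,1,0,0]
Step 4: insert bnm at [1, 2, 3, 18] -> counters=[1,2,2,2,2,0,0,0,0,1,0,0,0,1,0,0,0,1,2,0,1,1,0,0]
Step 5: insert bnm at [1, 2, 3, 18] -> counters=[1,3,3,3,2,0,0,0,0,1,0,0,0,1,0,0,0,1,3,0,1,1,0,0]
Step 6: insert ngm at [0, 4, 9, 21] -> counters=[2,3,3,3,3,0,0,0,0,2,0,0,0,1,0,0,0,1,3,0,1,2,0,0]
Step 7: insert bnm at [1, 2, 3, 18] -> counters=[2,4,4,4,3,0,0,0,0,2,0,0,0,1,0,0,0,1,4,0,1,2,0,0]
Final counters=[2,4,4,4,3,0,0,0,0,2,0,0,0,1,0,0,0,1,4,0,1,2,0,0] -> 11 nonzero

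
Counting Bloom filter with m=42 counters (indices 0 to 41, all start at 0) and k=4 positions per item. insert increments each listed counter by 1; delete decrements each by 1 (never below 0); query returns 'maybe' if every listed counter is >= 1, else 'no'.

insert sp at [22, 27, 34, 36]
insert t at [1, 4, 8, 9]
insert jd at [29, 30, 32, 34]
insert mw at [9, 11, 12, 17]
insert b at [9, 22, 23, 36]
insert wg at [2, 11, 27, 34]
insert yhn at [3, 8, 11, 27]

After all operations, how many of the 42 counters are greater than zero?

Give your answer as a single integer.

Answer: 17

Derivation:
Step 1: insert sp at [22, 27, 34, 36] -> counters=[0,0,0,0,0,0,0,0,0,0,0,0,0,0,0,0,0,0,0,0,0,0,1,0,0,0,0,1,0,0,0,0,0,0,1,0,1,0,0,0,0,0]
Step 2: insert t at [1, 4, 8, 9] -> counters=[0,1,0,0,1,0,0,0,1,1,0,0,0,0,0,0,0,0,0,0,0,0,1,0,0,0,0,1,0,0,0,0,0,0,1,0,1,0,0,0,0,0]
Step 3: insert jd at [29, 30, 32, 34] -> counters=[0,1,0,0,1,0,0,0,1,1,0,0,0,0,0,0,0,0,0,0,0,0,1,0,0,0,0,1,0,1,1,0,1,0,2,0,1,0,0,0,0,0]
Step 4: insert mw at [9, 11, 12, 17] -> counters=[0,1,0,0,1,0,0,0,1,2,0,1,1,0,0,0,0,1,0,0,0,0,1,0,0,0,0,1,0,1,1,0,1,0,2,0,1,0,0,0,0,0]
Step 5: insert b at [9, 22, 23, 36] -> counters=[0,1,0,0,1,0,0,0,1,3,0,1,1,0,0,0,0,1,0,0,0,0,2,1,0,0,0,1,0,1,1,0,1,0,2,0,2,0,0,0,0,0]
Step 6: insert wg at [2, 11, 27, 34] -> counters=[0,1,1,0,1,0,0,0,1,3,0,2,1,0,0,0,0,1,0,0,0,0,2,1,0,0,0,2,0,1,1,0,1,0,3,0,2,0,0,0,0,0]
Step 7: insert yhn at [3, 8, 11, 27] -> counters=[0,1,1,1,1,0,0,0,2,3,0,3,1,0,0,0,0,1,0,0,0,0,2,1,0,0,0,3,0,1,1,0,1,0,3,0,2,0,0,0,0,0]
Final counters=[0,1,1,1,1,0,0,0,2,3,0,3,1,0,0,0,0,1,0,0,0,0,2,1,0,0,0,3,0,1,1,0,1,0,3,0,2,0,0,0,0,0] -> 17 nonzero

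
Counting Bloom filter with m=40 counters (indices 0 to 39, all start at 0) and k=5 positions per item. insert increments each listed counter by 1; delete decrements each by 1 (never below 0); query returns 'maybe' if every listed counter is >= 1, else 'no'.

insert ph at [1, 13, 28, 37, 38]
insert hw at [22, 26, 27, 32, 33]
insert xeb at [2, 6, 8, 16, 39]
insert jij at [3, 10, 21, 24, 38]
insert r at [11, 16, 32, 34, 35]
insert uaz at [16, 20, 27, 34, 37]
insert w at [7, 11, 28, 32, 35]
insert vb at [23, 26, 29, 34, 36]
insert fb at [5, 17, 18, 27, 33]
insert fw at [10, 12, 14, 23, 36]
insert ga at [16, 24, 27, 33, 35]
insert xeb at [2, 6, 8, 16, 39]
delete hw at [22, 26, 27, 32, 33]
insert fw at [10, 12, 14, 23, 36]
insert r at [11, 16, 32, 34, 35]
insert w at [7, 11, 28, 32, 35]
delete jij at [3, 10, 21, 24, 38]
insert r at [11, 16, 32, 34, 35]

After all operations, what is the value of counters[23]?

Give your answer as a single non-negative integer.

Step 1: insert ph at [1, 13, 28, 37, 38] -> counters=[0,1,0,0,0,0,0,0,0,0,0,0,0,1,0,0,0,0,0,0,0,0,0,0,0,0,0,0,1,0,0,0,0,0,0,0,0,1,1,0]
Step 2: insert hw at [22, 26, 27, 32, 33] -> counters=[0,1,0,0,0,0,0,0,0,0,0,0,0,1,0,0,0,0,0,0,0,0,1,0,0,0,1,1,1,0,0,0,1,1,0,0,0,1,1,0]
Step 3: insert xeb at [2, 6, 8, 16, 39] -> counters=[0,1,1,0,0,0,1,0,1,0,0,0,0,1,0,0,1,0,0,0,0,0,1,0,0,0,1,1,1,0,0,0,1,1,0,0,0,1,1,1]
Step 4: insert jij at [3, 10, 21, 24, 38] -> counters=[0,1,1,1,0,0,1,0,1,0,1,0,0,1,0,0,1,0,0,0,0,1,1,0,1,0,1,1,1,0,0,0,1,1,0,0,0,1,2,1]
Step 5: insert r at [11, 16, 32, 34, 35] -> counters=[0,1,1,1,0,0,1,0,1,0,1,1,0,1,0,0,2,0,0,0,0,1,1,0,1,0,1,1,1,0,0,0,2,1,1,1,0,1,2,1]
Step 6: insert uaz at [16, 20, 27, 34, 37] -> counters=[0,1,1,1,0,0,1,0,1,0,1,1,0,1,0,0,3,0,0,0,1,1,1,0,1,0,1,2,1,0,0,0,2,1,2,1,0,2,2,1]
Step 7: insert w at [7, 11, 28, 32, 35] -> counters=[0,1,1,1,0,0,1,1,1,0,1,2,0,1,0,0,3,0,0,0,1,1,1,0,1,0,1,2,2,0,0,0,3,1,2,2,0,2,2,1]
Step 8: insert vb at [23, 26, 29, 34, 36] -> counters=[0,1,1,1,0,0,1,1,1,0,1,2,0,1,0,0,3,0,0,0,1,1,1,1,1,0,2,2,2,1,0,0,3,1,3,2,1,2,2,1]
Step 9: insert fb at [5, 17, 18, 27, 33] -> counters=[0,1,1,1,0,1,1,1,1,0,1,2,0,1,0,0,3,1,1,0,1,1,1,1,1,0,2,3,2,1,0,0,3,2,3,2,1,2,2,1]
Step 10: insert fw at [10, 12, 14, 23, 36] -> counters=[0,1,1,1,0,1,1,1,1,0,2,2,1,1,1,0,3,1,1,0,1,1,1,2,1,0,2,3,2,1,0,0,3,2,3,2,2,2,2,1]
Step 11: insert ga at [16, 24, 27, 33, 35] -> counters=[0,1,1,1,0,1,1,1,1,0,2,2,1,1,1,0,4,1,1,0,1,1,1,2,2,0,2,4,2,1,0,0,3,3,3,3,2,2,2,1]
Step 12: insert xeb at [2, 6, 8, 16, 39] -> counters=[0,1,2,1,0,1,2,1,2,0,2,2,1,1,1,0,5,1,1,0,1,1,1,2,2,0,2,4,2,1,0,0,3,3,3,3,2,2,2,2]
Step 13: delete hw at [22, 26, 27, 32, 33] -> counters=[0,1,2,1,0,1,2,1,2,0,2,2,1,1,1,0,5,1,1,0,1,1,0,2,2,0,1,3,2,1,0,0,2,2,3,3,2,2,2,2]
Step 14: insert fw at [10, 12, 14, 23, 36] -> counters=[0,1,2,1,0,1,2,1,2,0,3,2,2,1,2,0,5,1,1,0,1,1,0,3,2,0,1,3,2,1,0,0,2,2,3,3,3,2,2,2]
Step 15: insert r at [11, 16, 32, 34, 35] -> counters=[0,1,2,1,0,1,2,1,2,0,3,3,2,1,2,0,6,1,1,0,1,1,0,3,2,0,1,3,2,1,0,0,3,2,4,4,3,2,2,2]
Step 16: insert w at [7, 11, 28, 32, 35] -> counters=[0,1,2,1,0,1,2,2,2,0,3,4,2,1,2,0,6,1,1,0,1,1,0,3,2,0,1,3,3,1,0,0,4,2,4,5,3,2,2,2]
Step 17: delete jij at [3, 10, 21, 24, 38] -> counters=[0,1,2,0,0,1,2,2,2,0,2,4,2,1,2,0,6,1,1,0,1,0,0,3,1,0,1,3,3,1,0,0,4,2,4,5,3,2,1,2]
Step 18: insert r at [11, 16, 32, 34, 35] -> counters=[0,1,2,0,0,1,2,2,2,0,2,5,2,1,2,0,7,1,1,0,1,0,0,3,1,0,1,3,3,1,0,0,5,2,5,6,3,2,1,2]
Final counters=[0,1,2,0,0,1,2,2,2,0,2,5,2,1,2,0,7,1,1,0,1,0,0,3,1,0,1,3,3,1,0,0,5,2,5,6,3,2,1,2] -> counters[23]=3

Answer: 3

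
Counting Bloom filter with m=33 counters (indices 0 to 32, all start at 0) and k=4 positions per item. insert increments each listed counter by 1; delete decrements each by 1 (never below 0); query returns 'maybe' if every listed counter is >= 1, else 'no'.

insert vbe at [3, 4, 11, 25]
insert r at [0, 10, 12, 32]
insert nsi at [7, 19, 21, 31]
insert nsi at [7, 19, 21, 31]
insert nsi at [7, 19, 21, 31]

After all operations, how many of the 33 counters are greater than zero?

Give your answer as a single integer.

Answer: 12

Derivation:
Step 1: insert vbe at [3, 4, 11, 25] -> counters=[0,0,0,1,1,0,0,0,0,0,0,1,0,0,0,0,0,0,0,0,0,0,0,0,0,1,0,0,0,0,0,0,0]
Step 2: insert r at [0, 10, 12, 32] -> counters=[1,0,0,1,1,0,0,0,0,0,1,1,1,0,0,0,0,0,0,0,0,0,0,0,0,1,0,0,0,0,0,0,1]
Step 3: insert nsi at [7, 19, 21, 31] -> counters=[1,0,0,1,1,0,0,1,0,0,1,1,1,0,0,0,0,0,0,1,0,1,0,0,0,1,0,0,0,0,0,1,1]
Step 4: insert nsi at [7, 19, 21, 31] -> counters=[1,0,0,1,1,0,0,2,0,0,1,1,1,0,0,0,0,0,0,2,0,2,0,0,0,1,0,0,0,0,0,2,1]
Step 5: insert nsi at [7, 19, 21, 31] -> counters=[1,0,0,1,1,0,0,3,0,0,1,1,1,0,0,0,0,0,0,3,0,3,0,0,0,1,0,0,0,0,0,3,1]
Final counters=[1,0,0,1,1,0,0,3,0,0,1,1,1,0,0,0,0,0,0,3,0,3,0,0,0,1,0,0,0,0,0,3,1] -> 12 nonzero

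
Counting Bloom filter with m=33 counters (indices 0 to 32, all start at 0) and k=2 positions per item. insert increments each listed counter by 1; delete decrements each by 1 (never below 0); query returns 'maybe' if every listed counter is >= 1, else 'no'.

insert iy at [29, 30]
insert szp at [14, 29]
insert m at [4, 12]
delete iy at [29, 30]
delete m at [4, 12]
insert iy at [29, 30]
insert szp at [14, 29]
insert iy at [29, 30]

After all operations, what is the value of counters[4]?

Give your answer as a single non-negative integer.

Answer: 0

Derivation:
Step 1: insert iy at [29, 30] -> counters=[0,0,0,0,0,0,0,0,0,0,0,0,0,0,0,0,0,0,0,0,0,0,0,0,0,0,0,0,0,1,1,0,0]
Step 2: insert szp at [14, 29] -> counters=[0,0,0,0,0,0,0,0,0,0,0,0,0,0,1,0,0,0,0,0,0,0,0,0,0,0,0,0,0,2,1,0,0]
Step 3: insert m at [4, 12] -> counters=[0,0,0,0,1,0,0,0,0,0,0,0,1,0,1,0,0,0,0,0,0,0,0,0,0,0,0,0,0,2,1,0,0]
Step 4: delete iy at [29, 30] -> counters=[0,0,0,0,1,0,0,0,0,0,0,0,1,0,1,0,0,0,0,0,0,0,0,0,0,0,0,0,0,1,0,0,0]
Step 5: delete m at [4, 12] -> counters=[0,0,0,0,0,0,0,0,0,0,0,0,0,0,1,0,0,0,0,0,0,0,0,0,0,0,0,0,0,1,0,0,0]
Step 6: insert iy at [29, 30] -> counters=[0,0,0,0,0,0,0,0,0,0,0,0,0,0,1,0,0,0,0,0,0,0,0,0,0,0,0,0,0,2,1,0,0]
Step 7: insert szp at [14, 29] -> counters=[0,0,0,0,0,0,0,0,0,0,0,0,0,0,2,0,0,0,0,0,0,0,0,0,0,0,0,0,0,3,1,0,0]
Step 8: insert iy at [29, 30] -> counters=[0,0,0,0,0,0,0,0,0,0,0,0,0,0,2,0,0,0,0,0,0,0,0,0,0,0,0,0,0,4,2,0,0]
Final counters=[0,0,0,0,0,0,0,0,0,0,0,0,0,0,2,0,0,0,0,0,0,0,0,0,0,0,0,0,0,4,2,0,0] -> counters[4]=0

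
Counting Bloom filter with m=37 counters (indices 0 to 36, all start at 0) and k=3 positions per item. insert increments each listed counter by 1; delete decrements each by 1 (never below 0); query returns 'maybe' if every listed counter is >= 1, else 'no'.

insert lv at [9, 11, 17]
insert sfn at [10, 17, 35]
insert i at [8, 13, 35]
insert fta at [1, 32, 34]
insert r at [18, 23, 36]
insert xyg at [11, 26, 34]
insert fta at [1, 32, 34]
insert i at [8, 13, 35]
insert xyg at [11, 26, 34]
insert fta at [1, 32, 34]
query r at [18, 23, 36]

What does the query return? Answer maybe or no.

Step 1: insert lv at [9, 11, 17] -> counters=[0,0,0,0,0,0,0,0,0,1,0,1,0,0,0,0,0,1,0,0,0,0,0,0,0,0,0,0,0,0,0,0,0,0,0,0,0]
Step 2: insert sfn at [10, 17, 35] -> counters=[0,0,0,0,0,0,0,0,0,1,1,1,0,0,0,0,0,2,0,0,0,0,0,0,0,0,0,0,0,0,0,0,0,0,0,1,0]
Step 3: insert i at [8, 13, 35] -> counters=[0,0,0,0,0,0,0,0,1,1,1,1,0,1,0,0,0,2,0,0,0,0,0,0,0,0,0,0,0,0,0,0,0,0,0,2,0]
Step 4: insert fta at [1, 32, 34] -> counters=[0,1,0,0,0,0,0,0,1,1,1,1,0,1,0,0,0,2,0,0,0,0,0,0,0,0,0,0,0,0,0,0,1,0,1,2,0]
Step 5: insert r at [18, 23, 36] -> counters=[0,1,0,0,0,0,0,0,1,1,1,1,0,1,0,0,0,2,1,0,0,0,0,1,0,0,0,0,0,0,0,0,1,0,1,2,1]
Step 6: insert xyg at [11, 26, 34] -> counters=[0,1,0,0,0,0,0,0,1,1,1,2,0,1,0,0,0,2,1,0,0,0,0,1,0,0,1,0,0,0,0,0,1,0,2,2,1]
Step 7: insert fta at [1, 32, 34] -> counters=[0,2,0,0,0,0,0,0,1,1,1,2,0,1,0,0,0,2,1,0,0,0,0,1,0,0,1,0,0,0,0,0,2,0,3,2,1]
Step 8: insert i at [8, 13, 35] -> counters=[0,2,0,0,0,0,0,0,2,1,1,2,0,2,0,0,0,2,1,0,0,0,0,1,0,0,1,0,0,0,0,0,2,0,3,3,1]
Step 9: insert xyg at [11, 26, 34] -> counters=[0,2,0,0,0,0,0,0,2,1,1,3,0,2,0,0,0,2,1,0,0,0,0,1,0,0,2,0,0,0,0,0,2,0,4,3,1]
Step 10: insert fta at [1, 32, 34] -> counters=[0,3,0,0,0,0,0,0,2,1,1,3,0,2,0,0,0,2,1,0,0,0,0,1,0,0,2,0,0,0,0,0,3,0,5,3,1]
Query r: check counters[18]=1 counters[23]=1 counters[36]=1 -> maybe

Answer: maybe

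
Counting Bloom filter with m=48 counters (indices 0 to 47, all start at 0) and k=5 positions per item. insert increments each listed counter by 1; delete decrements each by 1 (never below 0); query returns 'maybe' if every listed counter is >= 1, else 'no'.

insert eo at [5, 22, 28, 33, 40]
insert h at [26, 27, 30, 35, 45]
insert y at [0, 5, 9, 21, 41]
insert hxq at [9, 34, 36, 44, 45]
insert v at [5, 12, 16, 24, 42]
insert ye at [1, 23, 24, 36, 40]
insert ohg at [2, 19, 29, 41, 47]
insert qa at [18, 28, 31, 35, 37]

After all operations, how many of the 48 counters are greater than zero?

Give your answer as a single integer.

Answer: 30

Derivation:
Step 1: insert eo at [5, 22, 28, 33, 40] -> counters=[0,0,0,0,0,1,0,0,0,0,0,0,0,0,0,0,0,0,0,0,0,0,1,0,0,0,0,0,1,0,0,0,0,1,0,0,0,0,0,0,1,0,0,0,0,0,0,0]
Step 2: insert h at [26, 27, 30, 35, 45] -> counters=[0,0,0,0,0,1,0,0,0,0,0,0,0,0,0,0,0,0,0,0,0,0,1,0,0,0,1,1,1,0,1,0,0,1,0,1,0,0,0,0,1,0,0,0,0,1,0,0]
Step 3: insert y at [0, 5, 9, 21, 41] -> counters=[1,0,0,0,0,2,0,0,0,1,0,0,0,0,0,0,0,0,0,0,0,1,1,0,0,0,1,1,1,0,1,0,0,1,0,1,0,0,0,0,1,1,0,0,0,1,0,0]
Step 4: insert hxq at [9, 34, 36, 44, 45] -> counters=[1,0,0,0,0,2,0,0,0,2,0,0,0,0,0,0,0,0,0,0,0,1,1,0,0,0,1,1,1,0,1,0,0,1,1,1,1,0,0,0,1,1,0,0,1,2,0,0]
Step 5: insert v at [5, 12, 16, 24, 42] -> counters=[1,0,0,0,0,3,0,0,0,2,0,0,1,0,0,0,1,0,0,0,0,1,1,0,1,0,1,1,1,0,1,0,0,1,1,1,1,0,0,0,1,1,1,0,1,2,0,0]
Step 6: insert ye at [1, 23, 24, 36, 40] -> counters=[1,1,0,0,0,3,0,0,0,2,0,0,1,0,0,0,1,0,0,0,0,1,1,1,2,0,1,1,1,0,1,0,0,1,1,1,2,0,0,0,2,1,1,0,1,2,0,0]
Step 7: insert ohg at [2, 19, 29, 41, 47] -> counters=[1,1,1,0,0,3,0,0,0,2,0,0,1,0,0,0,1,0,0,1,0,1,1,1,2,0,1,1,1,1,1,0,0,1,1,1,2,0,0,0,2,2,1,0,1,2,0,1]
Step 8: insert qa at [18, 28, 31, 35, 37] -> counters=[1,1,1,0,0,3,0,0,0,2,0,0,1,0,0,0,1,0,1,1,0,1,1,1,2,0,1,1,2,1,1,1,0,1,1,2,2,1,0,0,2,2,1,0,1,2,0,1]
Final counters=[1,1,1,0,0,3,0,0,0,2,0,0,1,0,0,0,1,0,1,1,0,1,1,1,2,0,1,1,2,1,1,1,0,1,1,2,2,1,0,0,2,2,1,0,1,2,0,1] -> 30 nonzero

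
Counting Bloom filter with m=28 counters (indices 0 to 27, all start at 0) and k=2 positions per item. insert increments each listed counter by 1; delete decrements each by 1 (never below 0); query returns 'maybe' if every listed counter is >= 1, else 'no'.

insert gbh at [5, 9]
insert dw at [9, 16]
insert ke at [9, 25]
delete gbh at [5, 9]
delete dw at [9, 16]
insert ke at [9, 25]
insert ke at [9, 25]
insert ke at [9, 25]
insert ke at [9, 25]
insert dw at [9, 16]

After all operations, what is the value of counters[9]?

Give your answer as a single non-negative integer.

Answer: 6

Derivation:
Step 1: insert gbh at [5, 9] -> counters=[0,0,0,0,0,1,0,0,0,1,0,0,0,0,0,0,0,0,0,0,0,0,0,0,0,0,0,0]
Step 2: insert dw at [9, 16] -> counters=[0,0,0,0,0,1,0,0,0,2,0,0,0,0,0,0,1,0,0,0,0,0,0,0,0,0,0,0]
Step 3: insert ke at [9, 25] -> counters=[0,0,0,0,0,1,0,0,0,3,0,0,0,0,0,0,1,0,0,0,0,0,0,0,0,1,0,0]
Step 4: delete gbh at [5, 9] -> counters=[0,0,0,0,0,0,0,0,0,2,0,0,0,0,0,0,1,0,0,0,0,0,0,0,0,1,0,0]
Step 5: delete dw at [9, 16] -> counters=[0,0,0,0,0,0,0,0,0,1,0,0,0,0,0,0,0,0,0,0,0,0,0,0,0,1,0,0]
Step 6: insert ke at [9, 25] -> counters=[0,0,0,0,0,0,0,0,0,2,0,0,0,0,0,0,0,0,0,0,0,0,0,0,0,2,0,0]
Step 7: insert ke at [9, 25] -> counters=[0,0,0,0,0,0,0,0,0,3,0,0,0,0,0,0,0,0,0,0,0,0,0,0,0,3,0,0]
Step 8: insert ke at [9, 25] -> counters=[0,0,0,0,0,0,0,0,0,4,0,0,0,0,0,0,0,0,0,0,0,0,0,0,0,4,0,0]
Step 9: insert ke at [9, 25] -> counters=[0,0,0,0,0,0,0,0,0,5,0,0,0,0,0,0,0,0,0,0,0,0,0,0,0,5,0,0]
Step 10: insert dw at [9, 16] -> counters=[0,0,0,0,0,0,0,0,0,6,0,0,0,0,0,0,1,0,0,0,0,0,0,0,0,5,0,0]
Final counters=[0,0,0,0,0,0,0,0,0,6,0,0,0,0,0,0,1,0,0,0,0,0,0,0,0,5,0,0] -> counters[9]=6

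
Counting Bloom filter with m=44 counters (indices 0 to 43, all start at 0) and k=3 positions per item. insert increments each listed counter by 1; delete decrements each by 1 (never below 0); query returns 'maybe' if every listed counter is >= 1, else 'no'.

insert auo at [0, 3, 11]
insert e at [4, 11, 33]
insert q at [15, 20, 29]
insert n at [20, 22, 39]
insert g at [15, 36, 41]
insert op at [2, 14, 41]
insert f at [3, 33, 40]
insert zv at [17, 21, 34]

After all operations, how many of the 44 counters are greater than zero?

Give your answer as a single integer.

Answer: 18

Derivation:
Step 1: insert auo at [0, 3, 11] -> counters=[1,0,0,1,0,0,0,0,0,0,0,1,0,0,0,0,0,0,0,0,0,0,0,0,0,0,0,0,0,0,0,0,0,0,0,0,0,0,0,0,0,0,0,0]
Step 2: insert e at [4, 11, 33] -> counters=[1,0,0,1,1,0,0,0,0,0,0,2,0,0,0,0,0,0,0,0,0,0,0,0,0,0,0,0,0,0,0,0,0,1,0,0,0,0,0,0,0,0,0,0]
Step 3: insert q at [15, 20, 29] -> counters=[1,0,0,1,1,0,0,0,0,0,0,2,0,0,0,1,0,0,0,0,1,0,0,0,0,0,0,0,0,1,0,0,0,1,0,0,0,0,0,0,0,0,0,0]
Step 4: insert n at [20, 22, 39] -> counters=[1,0,0,1,1,0,0,0,0,0,0,2,0,0,0,1,0,0,0,0,2,0,1,0,0,0,0,0,0,1,0,0,0,1,0,0,0,0,0,1,0,0,0,0]
Step 5: insert g at [15, 36, 41] -> counters=[1,0,0,1,1,0,0,0,0,0,0,2,0,0,0,2,0,0,0,0,2,0,1,0,0,0,0,0,0,1,0,0,0,1,0,0,1,0,0,1,0,1,0,0]
Step 6: insert op at [2, 14, 41] -> counters=[1,0,1,1,1,0,0,0,0,0,0,2,0,0,1,2,0,0,0,0,2,0,1,0,0,0,0,0,0,1,0,0,0,1,0,0,1,0,0,1,0,2,0,0]
Step 7: insert f at [3, 33, 40] -> counters=[1,0,1,2,1,0,0,0,0,0,0,2,0,0,1,2,0,0,0,0,2,0,1,0,0,0,0,0,0,1,0,0,0,2,0,0,1,0,0,1,1,2,0,0]
Step 8: insert zv at [17, 21, 34] -> counters=[1,0,1,2,1,0,0,0,0,0,0,2,0,0,1,2,0,1,0,0,2,1,1,0,0,0,0,0,0,1,0,0,0,2,1,0,1,0,0,1,1,2,0,0]
Final counters=[1,0,1,2,1,0,0,0,0,0,0,2,0,0,1,2,0,1,0,0,2,1,1,0,0,0,0,0,0,1,0,0,0,2,1,0,1,0,0,1,1,2,0,0] -> 18 nonzero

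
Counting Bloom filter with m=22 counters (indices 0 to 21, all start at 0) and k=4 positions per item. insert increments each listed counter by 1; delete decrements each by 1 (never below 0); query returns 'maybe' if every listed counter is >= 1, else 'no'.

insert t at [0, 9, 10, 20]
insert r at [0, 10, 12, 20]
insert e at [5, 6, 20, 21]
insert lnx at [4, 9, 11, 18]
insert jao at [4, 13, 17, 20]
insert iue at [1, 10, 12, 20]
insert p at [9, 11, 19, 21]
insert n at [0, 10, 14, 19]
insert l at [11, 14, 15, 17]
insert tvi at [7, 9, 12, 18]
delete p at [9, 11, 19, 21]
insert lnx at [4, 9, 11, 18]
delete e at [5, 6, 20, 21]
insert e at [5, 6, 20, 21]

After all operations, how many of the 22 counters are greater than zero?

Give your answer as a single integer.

Step 1: insert t at [0, 9, 10, 20] -> counters=[1,0,0,0,0,0,0,0,0,1,1,0,0,0,0,0,0,0,0,0,1,0]
Step 2: insert r at [0, 10, 12, 20] -> counters=[2,0,0,0,0,0,0,0,0,1,2,0,1,0,0,0,0,0,0,0,2,0]
Step 3: insert e at [5, 6, 20, 21] -> counters=[2,0,0,0,0,1,1,0,0,1,2,0,1,0,0,0,0,0,0,0,3,1]
Step 4: insert lnx at [4, 9, 11, 18] -> counters=[2,0,0,0,1,1,1,0,0,2,2,1,1,0,0,0,0,0,1,0,3,1]
Step 5: insert jao at [4, 13, 17, 20] -> counters=[2,0,0,0,2,1,1,0,0,2,2,1,1,1,0,0,0,1,1,0,4,1]
Step 6: insert iue at [1, 10, 12, 20] -> counters=[2,1,0,0,2,1,1,0,0,2,3,1,2,1,0,0,0,1,1,0,5,1]
Step 7: insert p at [9, 11, 19, 21] -> counters=[2,1,0,0,2,1,1,0,0,3,3,2,2,1,0,0,0,1,1,1,5,2]
Step 8: insert n at [0, 10, 14, 19] -> counters=[3,1,0,0,2,1,1,0,0,3,4,2,2,1,1,0,0,1,1,2,5,2]
Step 9: insert l at [11, 14, 15, 17] -> counters=[3,1,0,0,2,1,1,0,0,3,4,3,2,1,2,1,0,2,1,2,5,2]
Step 10: insert tvi at [7, 9, 12, 18] -> counters=[3,1,0,0,2,1,1,1,0,4,4,3,3,1,2,1,0,2,2,2,5,2]
Step 11: delete p at [9, 11, 19, 21] -> counters=[3,1,0,0,2,1,1,1,0,3,4,2,3,1,2,1,0,2,2,1,5,1]
Step 12: insert lnx at [4, 9, 11, 18] -> counters=[3,1,0,0,3,1,1,1,0,4,4,3,3,1,2,1,0,2,3,1,5,1]
Step 13: delete e at [5, 6, 20, 21] -> counters=[3,1,0,0,3,0,0,1,0,4,4,3,3,1,2,1,0,2,3,1,4,0]
Step 14: insert e at [5, 6, 20, 21] -> counters=[3,1,0,0,3,1,1,1,0,4,4,3,3,1,2,1,0,2,3,1,5,1]
Final counters=[3,1,0,0,3,1,1,1,0,4,4,3,3,1,2,1,0,2,3,1,5,1] -> 18 nonzero

Answer: 18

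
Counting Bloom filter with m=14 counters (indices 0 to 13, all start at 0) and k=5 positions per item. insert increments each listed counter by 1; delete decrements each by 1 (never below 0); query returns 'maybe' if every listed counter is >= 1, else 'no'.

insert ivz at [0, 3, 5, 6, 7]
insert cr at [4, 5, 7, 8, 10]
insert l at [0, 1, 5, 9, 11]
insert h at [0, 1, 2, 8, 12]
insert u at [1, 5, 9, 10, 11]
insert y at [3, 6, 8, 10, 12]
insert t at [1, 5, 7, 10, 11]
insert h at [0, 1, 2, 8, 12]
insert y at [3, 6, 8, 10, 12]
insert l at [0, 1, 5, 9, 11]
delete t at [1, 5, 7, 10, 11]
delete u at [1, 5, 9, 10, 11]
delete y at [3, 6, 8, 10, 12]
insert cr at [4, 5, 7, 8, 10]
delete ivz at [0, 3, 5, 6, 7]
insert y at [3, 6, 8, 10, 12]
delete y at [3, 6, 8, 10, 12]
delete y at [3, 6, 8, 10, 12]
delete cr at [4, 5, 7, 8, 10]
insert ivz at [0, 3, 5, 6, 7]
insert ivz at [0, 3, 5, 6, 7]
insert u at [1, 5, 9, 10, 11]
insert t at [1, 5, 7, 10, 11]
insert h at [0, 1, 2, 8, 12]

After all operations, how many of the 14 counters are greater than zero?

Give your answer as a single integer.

Answer: 13

Derivation:
Step 1: insert ivz at [0, 3, 5, 6, 7] -> counters=[1,0,0,1,0,1,1,1,0,0,0,0,0,0]
Step 2: insert cr at [4, 5, 7, 8, 10] -> counters=[1,0,0,1,1,2,1,2,1,0,1,0,0,0]
Step 3: insert l at [0, 1, 5, 9, 11] -> counters=[2,1,0,1,1,3,1,2,1,1,1,1,0,0]
Step 4: insert h at [0, 1, 2, 8, 12] -> counters=[3,2,1,1,1,3,1,2,2,1,1,1,1,0]
Step 5: insert u at [1, 5, 9, 10, 11] -> counters=[3,3,1,1,1,4,1,2,2,2,2,2,1,0]
Step 6: insert y at [3, 6, 8, 10, 12] -> counters=[3,3,1,2,1,4,2,2,3,2,3,2,2,0]
Step 7: insert t at [1, 5, 7, 10, 11] -> counters=[3,4,1,2,1,5,2,3,3,2,4,3,2,0]
Step 8: insert h at [0, 1, 2, 8, 12] -> counters=[4,5,2,2,1,5,2,3,4,2,4,3,3,0]
Step 9: insert y at [3, 6, 8, 10, 12] -> counters=[4,5,2,3,1,5,3,3,5,2,5,3,4,0]
Step 10: insert l at [0, 1, 5, 9, 11] -> counters=[5,6,2,3,1,6,3,3,5,3,5,4,4,0]
Step 11: delete t at [1, 5, 7, 10, 11] -> counters=[5,5,2,3,1,5,3,2,5,3,4,3,4,0]
Step 12: delete u at [1, 5, 9, 10, 11] -> counters=[5,4,2,3,1,4,3,2,5,2,3,2,4,0]
Step 13: delete y at [3, 6, 8, 10, 12] -> counters=[5,4,2,2,1,4,2,2,4,2,2,2,3,0]
Step 14: insert cr at [4, 5, 7, 8, 10] -> counters=[5,4,2,2,2,5,2,3,5,2,3,2,3,0]
Step 15: delete ivz at [0, 3, 5, 6, 7] -> counters=[4,4,2,1,2,4,1,2,5,2,3,2,3,0]
Step 16: insert y at [3, 6, 8, 10, 12] -> counters=[4,4,2,2,2,4,2,2,6,2,4,2,4,0]
Step 17: delete y at [3, 6, 8, 10, 12] -> counters=[4,4,2,1,2,4,1,2,5,2,3,2,3,0]
Step 18: delete y at [3, 6, 8, 10, 12] -> counters=[4,4,2,0,2,4,0,2,4,2,2,2,2,0]
Step 19: delete cr at [4, 5, 7, 8, 10] -> counters=[4,4,2,0,1,3,0,1,3,2,1,2,2,0]
Step 20: insert ivz at [0, 3, 5, 6, 7] -> counters=[5,4,2,1,1,4,1,2,3,2,1,2,2,0]
Step 21: insert ivz at [0, 3, 5, 6, 7] -> counters=[6,4,2,2,1,5,2,3,3,2,1,2,2,0]
Step 22: insert u at [1, 5, 9, 10, 11] -> counters=[6,5,2,2,1,6,2,3,3,3,2,3,2,0]
Step 23: insert t at [1, 5, 7, 10, 11] -> counters=[6,6,2,2,1,7,2,4,3,3,3,4,2,0]
Step 24: insert h at [0, 1, 2, 8, 12] -> counters=[7,7,3,2,1,7,2,4,4,3,3,4,3,0]
Final counters=[7,7,3,2,1,7,2,4,4,3,3,4,3,0] -> 13 nonzero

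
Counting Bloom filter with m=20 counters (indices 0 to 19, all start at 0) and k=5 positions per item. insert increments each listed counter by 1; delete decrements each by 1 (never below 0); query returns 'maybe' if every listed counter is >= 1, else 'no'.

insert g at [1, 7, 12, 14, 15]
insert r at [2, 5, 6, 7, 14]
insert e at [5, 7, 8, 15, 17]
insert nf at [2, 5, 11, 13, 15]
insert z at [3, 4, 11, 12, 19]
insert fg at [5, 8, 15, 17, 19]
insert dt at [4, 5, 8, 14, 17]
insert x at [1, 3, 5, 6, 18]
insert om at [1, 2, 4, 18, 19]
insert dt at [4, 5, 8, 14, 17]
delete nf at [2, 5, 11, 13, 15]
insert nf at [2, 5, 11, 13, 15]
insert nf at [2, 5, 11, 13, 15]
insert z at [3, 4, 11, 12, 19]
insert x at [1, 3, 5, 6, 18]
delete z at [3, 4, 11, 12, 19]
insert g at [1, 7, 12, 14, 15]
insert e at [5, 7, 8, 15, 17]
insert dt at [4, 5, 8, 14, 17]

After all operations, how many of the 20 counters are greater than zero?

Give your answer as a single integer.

Step 1: insert g at [1, 7, 12, 14, 15] -> counters=[0,1,0,0,0,0,0,1,0,0,0,0,1,0,1,1,0,0,0,0]
Step 2: insert r at [2, 5, 6, 7, 14] -> counters=[0,1,1,0,0,1,1,2,0,0,0,0,1,0,2,1,0,0,0,0]
Step 3: insert e at [5, 7, 8, 15, 17] -> counters=[0,1,1,0,0,2,1,3,1,0,0,0,1,0,2,2,0,1,0,0]
Step 4: insert nf at [2, 5, 11, 13, 15] -> counters=[0,1,2,0,0,3,1,3,1,0,0,1,1,1,2,3,0,1,0,0]
Step 5: insert z at [3, 4, 11, 12, 19] -> counters=[0,1,2,1,1,3,1,3,1,0,0,2,2,1,2,3,0,1,0,1]
Step 6: insert fg at [5, 8, 15, 17, 19] -> counters=[0,1,2,1,1,4,1,3,2,0,0,2,2,1,2,4,0,2,0,2]
Step 7: insert dt at [4, 5, 8, 14, 17] -> counters=[0,1,2,1,2,5,1,3,3,0,0,2,2,1,3,4,0,3,0,2]
Step 8: insert x at [1, 3, 5, 6, 18] -> counters=[0,2,2,2,2,6,2,3,3,0,0,2,2,1,3,4,0,3,1,2]
Step 9: insert om at [1, 2, 4, 18, 19] -> counters=[0,3,3,2,3,6,2,3,3,0,0,2,2,1,3,4,0,3,2,3]
Step 10: insert dt at [4, 5, 8, 14, 17] -> counters=[0,3,3,2,4,7,2,3,4,0,0,2,2,1,4,4,0,4,2,3]
Step 11: delete nf at [2, 5, 11, 13, 15] -> counters=[0,3,2,2,4,6,2,3,4,0,0,1,2,0,4,3,0,4,2,3]
Step 12: insert nf at [2, 5, 11, 13, 15] -> counters=[0,3,3,2,4,7,2,3,4,0,0,2,2,1,4,4,0,4,2,3]
Step 13: insert nf at [2, 5, 11, 13, 15] -> counters=[0,3,4,2,4,8,2,3,4,0,0,3,2,2,4,5,0,4,2,3]
Step 14: insert z at [3, 4, 11, 12, 19] -> counters=[0,3,4,3,5,8,2,3,4,0,0,4,3,2,4,5,0,4,2,4]
Step 15: insert x at [1, 3, 5, 6, 18] -> counters=[0,4,4,4,5,9,3,3,4,0,0,4,3,2,4,5,0,4,3,4]
Step 16: delete z at [3, 4, 11, 12, 19] -> counters=[0,4,4,3,4,9,3,3,4,0,0,3,2,2,4,5,0,4,3,3]
Step 17: insert g at [1, 7, 12, 14, 15] -> counters=[0,5,4,3,4,9,3,4,4,0,0,3,3,2,5,6,0,4,3,3]
Step 18: insert e at [5, 7, 8, 15, 17] -> counters=[0,5,4,3,4,10,3,5,5,0,0,3,3,2,5,7,0,5,3,3]
Step 19: insert dt at [4, 5, 8, 14, 17] -> counters=[0,5,4,3,5,11,3,5,6,0,0,3,3,2,6,7,0,6,3,3]
Final counters=[0,5,4,3,5,11,3,5,6,0,0,3,3,2,6,7,0,6,3,3] -> 16 nonzero

Answer: 16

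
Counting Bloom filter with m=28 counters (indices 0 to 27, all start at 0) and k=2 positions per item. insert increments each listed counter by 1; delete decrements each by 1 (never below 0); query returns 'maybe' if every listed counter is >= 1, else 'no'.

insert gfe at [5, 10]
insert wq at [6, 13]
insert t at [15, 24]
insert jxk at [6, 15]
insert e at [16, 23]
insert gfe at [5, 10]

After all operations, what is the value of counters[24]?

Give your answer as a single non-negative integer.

Step 1: insert gfe at [5, 10] -> counters=[0,0,0,0,0,1,0,0,0,0,1,0,0,0,0,0,0,0,0,0,0,0,0,0,0,0,0,0]
Step 2: insert wq at [6, 13] -> counters=[0,0,0,0,0,1,1,0,0,0,1,0,0,1,0,0,0,0,0,0,0,0,0,0,0,0,0,0]
Step 3: insert t at [15, 24] -> counters=[0,0,0,0,0,1,1,0,0,0,1,0,0,1,0,1,0,0,0,0,0,0,0,0,1,0,0,0]
Step 4: insert jxk at [6, 15] -> counters=[0,0,0,0,0,1,2,0,0,0,1,0,0,1,0,2,0,0,0,0,0,0,0,0,1,0,0,0]
Step 5: insert e at [16, 23] -> counters=[0,0,0,0,0,1,2,0,0,0,1,0,0,1,0,2,1,0,0,0,0,0,0,1,1,0,0,0]
Step 6: insert gfe at [5, 10] -> counters=[0,0,0,0,0,2,2,0,0,0,2,0,0,1,0,2,1,0,0,0,0,0,0,1,1,0,0,0]
Final counters=[0,0,0,0,0,2,2,0,0,0,2,0,0,1,0,2,1,0,0,0,0,0,0,1,1,0,0,0] -> counters[24]=1

Answer: 1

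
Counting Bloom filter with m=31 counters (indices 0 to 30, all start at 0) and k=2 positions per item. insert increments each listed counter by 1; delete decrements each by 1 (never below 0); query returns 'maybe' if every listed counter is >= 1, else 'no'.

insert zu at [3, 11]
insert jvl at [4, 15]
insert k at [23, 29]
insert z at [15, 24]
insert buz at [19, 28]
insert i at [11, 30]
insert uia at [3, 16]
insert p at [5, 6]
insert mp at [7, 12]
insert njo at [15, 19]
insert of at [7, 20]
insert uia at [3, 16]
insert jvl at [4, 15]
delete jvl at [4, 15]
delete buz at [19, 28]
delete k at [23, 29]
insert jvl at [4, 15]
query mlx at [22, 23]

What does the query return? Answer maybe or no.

Step 1: insert zu at [3, 11] -> counters=[0,0,0,1,0,0,0,0,0,0,0,1,0,0,0,0,0,0,0,0,0,0,0,0,0,0,0,0,0,0,0]
Step 2: insert jvl at [4, 15] -> counters=[0,0,0,1,1,0,0,0,0,0,0,1,0,0,0,1,0,0,0,0,0,0,0,0,0,0,0,0,0,0,0]
Step 3: insert k at [23, 29] -> counters=[0,0,0,1,1,0,0,0,0,0,0,1,0,0,0,1,0,0,0,0,0,0,0,1,0,0,0,0,0,1,0]
Step 4: insert z at [15, 24] -> counters=[0,0,0,1,1,0,0,0,0,0,0,1,0,0,0,2,0,0,0,0,0,0,0,1,1,0,0,0,0,1,0]
Step 5: insert buz at [19, 28] -> counters=[0,0,0,1,1,0,0,0,0,0,0,1,0,0,0,2,0,0,0,1,0,0,0,1,1,0,0,0,1,1,0]
Step 6: insert i at [11, 30] -> counters=[0,0,0,1,1,0,0,0,0,0,0,2,0,0,0,2,0,0,0,1,0,0,0,1,1,0,0,0,1,1,1]
Step 7: insert uia at [3, 16] -> counters=[0,0,0,2,1,0,0,0,0,0,0,2,0,0,0,2,1,0,0,1,0,0,0,1,1,0,0,0,1,1,1]
Step 8: insert p at [5, 6] -> counters=[0,0,0,2,1,1,1,0,0,0,0,2,0,0,0,2,1,0,0,1,0,0,0,1,1,0,0,0,1,1,1]
Step 9: insert mp at [7, 12] -> counters=[0,0,0,2,1,1,1,1,0,0,0,2,1,0,0,2,1,0,0,1,0,0,0,1,1,0,0,0,1,1,1]
Step 10: insert njo at [15, 19] -> counters=[0,0,0,2,1,1,1,1,0,0,0,2,1,0,0,3,1,0,0,2,0,0,0,1,1,0,0,0,1,1,1]
Step 11: insert of at [7, 20] -> counters=[0,0,0,2,1,1,1,2,0,0,0,2,1,0,0,3,1,0,0,2,1,0,0,1,1,0,0,0,1,1,1]
Step 12: insert uia at [3, 16] -> counters=[0,0,0,3,1,1,1,2,0,0,0,2,1,0,0,3,2,0,0,2,1,0,0,1,1,0,0,0,1,1,1]
Step 13: insert jvl at [4, 15] -> counters=[0,0,0,3,2,1,1,2,0,0,0,2,1,0,0,4,2,0,0,2,1,0,0,1,1,0,0,0,1,1,1]
Step 14: delete jvl at [4, 15] -> counters=[0,0,0,3,1,1,1,2,0,0,0,2,1,0,0,3,2,0,0,2,1,0,0,1,1,0,0,0,1,1,1]
Step 15: delete buz at [19, 28] -> counters=[0,0,0,3,1,1,1,2,0,0,0,2,1,0,0,3,2,0,0,1,1,0,0,1,1,0,0,0,0,1,1]
Step 16: delete k at [23, 29] -> counters=[0,0,0,3,1,1,1,2,0,0,0,2,1,0,0,3,2,0,0,1,1,0,0,0,1,0,0,0,0,0,1]
Step 17: insert jvl at [4, 15] -> counters=[0,0,0,3,2,1,1,2,0,0,0,2,1,0,0,4,2,0,0,1,1,0,0,0,1,0,0,0,0,0,1]
Query mlx: check counters[22]=0 counters[23]=0 -> no

Answer: no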